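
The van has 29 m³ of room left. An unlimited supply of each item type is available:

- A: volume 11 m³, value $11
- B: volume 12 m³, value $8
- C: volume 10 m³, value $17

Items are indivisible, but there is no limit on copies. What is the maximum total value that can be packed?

Best value-per-unit is C at 17/10, and filling with it alone uses volume 2×10=20. No mix of the others beats 2×17 = 34.

$34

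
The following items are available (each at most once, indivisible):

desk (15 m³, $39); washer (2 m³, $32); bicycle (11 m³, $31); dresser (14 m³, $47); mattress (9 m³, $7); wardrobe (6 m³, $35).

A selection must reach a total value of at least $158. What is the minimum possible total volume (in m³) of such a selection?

Subsets with value ≥ 158, sorted by total volume:
- desk+washer+dresser+mattress+wardrobe: volume 46, value 160
- desk+washer+bicycle+dresser+wardrobe: volume 48, value 184
Minimum volume: 46 m³.

46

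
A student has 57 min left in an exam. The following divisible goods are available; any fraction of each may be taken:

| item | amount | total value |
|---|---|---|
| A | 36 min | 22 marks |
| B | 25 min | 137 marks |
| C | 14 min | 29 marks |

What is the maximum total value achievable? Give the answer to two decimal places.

177.00

Take in order of value per unit:
- B (137/25 per unit): all 25 → value 137, running total 137.00
- C (29/14 per unit): all 14 → value 29, running total 166.00
- A (22/36 per unit): 18 of 36 → value 18×22/36 = 11.0000, running total 177.00
Total 177.00.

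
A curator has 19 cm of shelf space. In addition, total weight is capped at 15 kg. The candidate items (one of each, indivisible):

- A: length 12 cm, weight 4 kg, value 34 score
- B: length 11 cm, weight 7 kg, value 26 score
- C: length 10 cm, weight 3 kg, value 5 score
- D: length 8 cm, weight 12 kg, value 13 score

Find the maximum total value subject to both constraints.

34 score

Feasible sets respecting both limits:
- A: length 12, weight 4, value 34
- B: length 11, weight 7, value 26
- C+D: length 18, weight 15, value 18
Best: 34 score.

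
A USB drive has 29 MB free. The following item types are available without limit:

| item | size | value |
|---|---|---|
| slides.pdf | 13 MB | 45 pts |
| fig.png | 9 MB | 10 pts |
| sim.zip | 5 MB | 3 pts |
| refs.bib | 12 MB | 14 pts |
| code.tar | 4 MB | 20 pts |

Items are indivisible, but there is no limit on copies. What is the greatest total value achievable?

Best value-per-unit is code.tar at 20/4, and filling with it alone uses size 7×4=28. No mix of the others beats 7×20 = 140.

140 pts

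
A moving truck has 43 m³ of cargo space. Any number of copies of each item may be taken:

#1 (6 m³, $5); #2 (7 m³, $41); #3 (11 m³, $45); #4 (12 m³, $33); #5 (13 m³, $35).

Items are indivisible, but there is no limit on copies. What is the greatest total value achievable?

$246

Best value-per-unit is #2 at 41/7, and filling with it alone uses volume 6×7=42. No mix of the others beats 6×41 = 246.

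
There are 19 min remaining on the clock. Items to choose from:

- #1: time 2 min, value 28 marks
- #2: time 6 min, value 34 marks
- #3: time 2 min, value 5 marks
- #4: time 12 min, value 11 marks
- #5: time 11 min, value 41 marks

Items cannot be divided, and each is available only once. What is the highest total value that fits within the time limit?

103 marks

Check high-value combinations within 19 min:
- #1+#2+#5: time 2+6+11=19, value 28+34+41=103
- #2+#3+#5: time 6+2+11=19, value 34+5+41=80
- #2+#5: time 6+11=17, value 34+41=75
Best: 103 marks.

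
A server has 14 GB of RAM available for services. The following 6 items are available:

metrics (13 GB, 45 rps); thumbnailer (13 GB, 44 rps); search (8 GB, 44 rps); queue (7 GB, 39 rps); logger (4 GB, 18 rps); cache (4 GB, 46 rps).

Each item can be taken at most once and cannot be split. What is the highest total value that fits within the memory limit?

This is a 0/1 knapsack; check combinations near the capacity.
- search+cache: memory 8+4=12, value 44+46=90
- queue+cache: memory 7+4=11, value 39+46=85
- logger+cache: memory 4+4=8, value 18+46=64
- search+logger: memory 8+4=12, value 44+18=62
Best: 90 rps.

90 rps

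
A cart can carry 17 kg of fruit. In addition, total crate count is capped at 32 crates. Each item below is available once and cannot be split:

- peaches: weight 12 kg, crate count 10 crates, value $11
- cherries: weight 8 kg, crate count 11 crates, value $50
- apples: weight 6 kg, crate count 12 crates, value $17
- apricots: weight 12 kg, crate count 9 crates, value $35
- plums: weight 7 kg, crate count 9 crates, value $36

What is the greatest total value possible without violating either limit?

$86

Feasible sets respecting both limits:
- cherries+plums: weight 15, crate count 20, value 86
- cherries+apples: weight 14, crate count 23, value 67
- apples+plums: weight 13, crate count 21, value 53
- cherries: weight 8, crate count 11, value 50
Best: $86.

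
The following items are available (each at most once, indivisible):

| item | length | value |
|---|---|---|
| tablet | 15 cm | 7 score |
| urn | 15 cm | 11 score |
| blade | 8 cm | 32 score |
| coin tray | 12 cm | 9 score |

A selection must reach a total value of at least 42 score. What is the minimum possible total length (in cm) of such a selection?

23

Subsets with value ≥ 42, sorted by total length:
- urn+blade: length 23, value 43
- urn+blade+coin tray: length 35, value 52
Minimum length: 23 cm.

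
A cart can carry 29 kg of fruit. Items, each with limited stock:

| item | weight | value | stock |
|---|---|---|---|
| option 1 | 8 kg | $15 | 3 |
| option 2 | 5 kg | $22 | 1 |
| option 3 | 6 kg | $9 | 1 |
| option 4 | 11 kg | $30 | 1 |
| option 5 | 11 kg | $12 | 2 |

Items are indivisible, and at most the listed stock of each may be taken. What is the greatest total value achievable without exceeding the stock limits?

$67

Top feasible selections:
- 1×option 1 + 1×option 2 + 1×option 4: weight 24, value 67
- 3×option 1 + 1×option 2: weight 29, value 67
- 1×option 2 + 1×option 4 + 1×option 5: weight 27, value 64
- 1×option 2 + 1×option 3 + 1×option 4: weight 22, value 61
Best: $67.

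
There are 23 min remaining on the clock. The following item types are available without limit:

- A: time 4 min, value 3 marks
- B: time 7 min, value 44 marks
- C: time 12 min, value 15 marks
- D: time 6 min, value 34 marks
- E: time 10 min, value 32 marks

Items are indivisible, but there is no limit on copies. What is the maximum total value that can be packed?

132 marks

Best value-per-unit is B at 44/7, and filling with it alone uses time 3×7=21. No mix of the others beats 3×44 = 132.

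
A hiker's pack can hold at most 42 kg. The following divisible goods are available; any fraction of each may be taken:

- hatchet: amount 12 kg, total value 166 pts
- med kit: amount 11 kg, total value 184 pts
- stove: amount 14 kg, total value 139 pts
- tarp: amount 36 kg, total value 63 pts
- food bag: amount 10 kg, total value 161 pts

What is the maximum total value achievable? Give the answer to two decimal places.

600.36

Take in order of value per unit:
- med kit (184/11 per unit): all 11 → value 184, running total 184.00
- food bag (161/10 per unit): all 10 → value 161, running total 345.00
- hatchet (166/12 per unit): all 12 → value 166, running total 511.00
- stove (139/14 per unit): 9 of 14 → value 9×139/14 = 89.3571, running total 600.36
Total 600.36.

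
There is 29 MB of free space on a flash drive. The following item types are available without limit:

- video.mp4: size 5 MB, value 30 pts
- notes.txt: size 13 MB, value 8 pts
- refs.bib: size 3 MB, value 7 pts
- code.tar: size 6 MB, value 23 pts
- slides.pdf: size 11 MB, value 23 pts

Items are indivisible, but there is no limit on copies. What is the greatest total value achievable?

157 pts

Best value-per-unit is video.mp4 at 30/5; filling with it alone gives 5×30 = 150.
Optimal mix: 5×video.mp4 + 1×refs.bib → size 28, value 157.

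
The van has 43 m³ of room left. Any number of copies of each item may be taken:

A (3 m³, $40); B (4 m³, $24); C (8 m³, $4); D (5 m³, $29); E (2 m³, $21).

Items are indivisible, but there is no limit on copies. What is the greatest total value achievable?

$562

Best value-per-unit is A at 40/3; filling with it alone gives 14×40 = 560.
Optimal mix: 13×A + 2×E → volume 43, value 562.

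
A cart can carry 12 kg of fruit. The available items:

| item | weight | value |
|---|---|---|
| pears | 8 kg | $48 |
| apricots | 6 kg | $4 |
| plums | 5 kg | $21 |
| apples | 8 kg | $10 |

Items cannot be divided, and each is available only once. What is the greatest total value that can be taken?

$48

Check high-value combinations within 12 kg:
- pears: weight 8, value 48
- apricots+plums: weight 6+5=11, value 4+21=25
- plums: weight 5, value 21
Best: $48.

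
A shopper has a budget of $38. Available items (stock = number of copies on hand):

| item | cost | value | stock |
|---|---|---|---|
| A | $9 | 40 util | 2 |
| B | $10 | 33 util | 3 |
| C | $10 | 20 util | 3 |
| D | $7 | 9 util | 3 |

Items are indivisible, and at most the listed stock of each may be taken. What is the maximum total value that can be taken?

Best selections within cost 38 and stock limits:
- 2×A + 2×B: cost 38, value 146
- 2×A + 1×B + 1×C: cost 38, value 133
- 2×A + 1×B + 1×D: cost 35, value 122
- 2×A + 2×C: cost 38, value 120
Best: 146 util.

146 util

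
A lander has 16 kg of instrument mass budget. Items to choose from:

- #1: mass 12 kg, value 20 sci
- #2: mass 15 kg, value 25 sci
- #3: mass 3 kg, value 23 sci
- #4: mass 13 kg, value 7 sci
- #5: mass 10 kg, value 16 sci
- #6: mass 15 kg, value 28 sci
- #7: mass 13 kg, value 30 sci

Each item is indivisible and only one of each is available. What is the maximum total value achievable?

53 sci

Check high-value combinations within 16 kg:
- #3+#7: mass 3+13=16, value 23+30=53
- #1+#3: mass 12+3=15, value 20+23=43
- #3+#5: mass 3+10=13, value 23+16=39
Best: 53 sci.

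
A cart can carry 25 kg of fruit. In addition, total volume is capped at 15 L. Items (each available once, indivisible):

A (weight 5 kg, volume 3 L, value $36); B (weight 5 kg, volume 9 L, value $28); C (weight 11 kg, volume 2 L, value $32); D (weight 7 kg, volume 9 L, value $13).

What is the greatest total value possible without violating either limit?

$96

Feasible sets respecting both limits:
- A+B+C: weight 21, volume 14, value 96
- A+C+D: weight 23, volume 14, value 81
- A+C: weight 16, volume 5, value 68
Best: $96.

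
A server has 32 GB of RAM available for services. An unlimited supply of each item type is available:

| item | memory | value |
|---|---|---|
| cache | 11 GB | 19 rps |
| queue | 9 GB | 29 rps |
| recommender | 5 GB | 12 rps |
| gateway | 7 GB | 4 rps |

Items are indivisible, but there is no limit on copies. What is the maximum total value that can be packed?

99 rps

Best value-per-unit is queue at 29/9; filling with it alone gives 3×29 = 87.
Optimal mix: 3×queue + 1×recommender → memory 32, value 99.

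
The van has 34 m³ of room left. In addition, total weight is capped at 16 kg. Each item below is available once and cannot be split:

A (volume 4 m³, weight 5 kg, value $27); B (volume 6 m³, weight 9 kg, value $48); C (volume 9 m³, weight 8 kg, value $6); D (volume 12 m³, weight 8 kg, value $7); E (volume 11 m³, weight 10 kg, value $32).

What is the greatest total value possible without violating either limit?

$75

Feasible sets respecting both limits:
- A+B: volume 10, weight 14, value 75
- A+E: volume 15, weight 15, value 59
- B: volume 6, weight 9, value 48
Best: $75.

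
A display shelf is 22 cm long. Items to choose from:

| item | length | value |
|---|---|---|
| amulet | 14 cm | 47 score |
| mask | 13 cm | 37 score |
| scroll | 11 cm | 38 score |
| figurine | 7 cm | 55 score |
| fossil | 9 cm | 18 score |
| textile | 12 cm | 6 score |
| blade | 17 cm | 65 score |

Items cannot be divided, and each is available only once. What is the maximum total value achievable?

Check high-value combinations within 22 cm:
- amulet+figurine: length 14+7=21, value 47+55=102
- scroll+figurine: length 11+7=18, value 38+55=93
- mask+figurine: length 13+7=20, value 37+55=92
Best: 102 score.

102 score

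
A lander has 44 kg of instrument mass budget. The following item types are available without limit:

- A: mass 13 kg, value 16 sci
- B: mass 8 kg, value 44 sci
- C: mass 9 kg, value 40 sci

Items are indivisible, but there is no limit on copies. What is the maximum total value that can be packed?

220 sci

Best value-per-unit is B at 44/8, and filling with it alone uses mass 5×8=40. No mix of the others beats 5×44 = 220.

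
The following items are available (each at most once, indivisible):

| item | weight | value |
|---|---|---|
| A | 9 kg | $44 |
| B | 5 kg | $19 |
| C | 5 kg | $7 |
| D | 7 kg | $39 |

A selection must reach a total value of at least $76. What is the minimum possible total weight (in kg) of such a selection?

16

Subsets with value ≥ 76, sorted by total weight:
- A+D: weight 16, value 83
- A+B+D: weight 21, value 102
Minimum weight: 16 kg.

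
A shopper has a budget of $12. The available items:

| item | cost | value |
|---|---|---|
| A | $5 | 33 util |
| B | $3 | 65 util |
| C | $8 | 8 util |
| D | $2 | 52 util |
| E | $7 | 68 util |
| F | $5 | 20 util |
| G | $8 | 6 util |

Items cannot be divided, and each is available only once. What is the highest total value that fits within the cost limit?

Check high-value combinations within $12:
- B+D+E: cost 3+2+7=12, value 65+52+68=185
- A+B+D: cost 5+3+2=10, value 33+65+52=150
- B+D+F: cost 3+2+5=10, value 65+52+20=137
- B+E: cost 3+7=10, value 65+68=133
- D+E: cost 2+7=9, value 52+68=120
Best: 185 util.

185 util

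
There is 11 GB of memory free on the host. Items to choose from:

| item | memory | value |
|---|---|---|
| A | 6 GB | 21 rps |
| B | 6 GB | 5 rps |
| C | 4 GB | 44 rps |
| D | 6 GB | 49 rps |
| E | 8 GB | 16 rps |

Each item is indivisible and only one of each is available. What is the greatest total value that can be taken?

93 rps

Check high-value combinations within 11 GB:
- C+D: memory 4+6=10, value 44+49=93
- A+C: memory 6+4=10, value 21+44=65
- D: memory 6, value 49
- B+C: memory 6+4=10, value 5+44=49
Best: 93 rps.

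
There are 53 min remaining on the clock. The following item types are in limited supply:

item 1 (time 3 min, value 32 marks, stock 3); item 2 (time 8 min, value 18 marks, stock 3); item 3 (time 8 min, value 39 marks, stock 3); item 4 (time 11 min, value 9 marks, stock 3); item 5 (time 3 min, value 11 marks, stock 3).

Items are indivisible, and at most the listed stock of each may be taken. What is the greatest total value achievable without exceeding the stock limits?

Best selections within time 53 and stock limits:
- 3×item 1 + 1×item 2 + 3×item 3 + 3×item 5: time 50, value 264
- 3×item 1 + 2×item 2 + 3×item 3 + 1×item 5: time 52, value 260
Best: 264 marks.

264 marks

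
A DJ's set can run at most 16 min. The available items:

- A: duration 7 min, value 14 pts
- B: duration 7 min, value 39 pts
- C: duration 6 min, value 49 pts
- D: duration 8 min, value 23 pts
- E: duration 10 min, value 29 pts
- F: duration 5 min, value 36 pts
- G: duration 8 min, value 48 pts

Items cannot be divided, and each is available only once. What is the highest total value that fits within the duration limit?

97 pts

Check high-value combinations within 16 min:
- C+G: duration 6+8=14, value 49+48=97
- B+C: duration 7+6=13, value 39+49=88
- B+G: duration 7+8=15, value 39+48=87
Best: 97 pts.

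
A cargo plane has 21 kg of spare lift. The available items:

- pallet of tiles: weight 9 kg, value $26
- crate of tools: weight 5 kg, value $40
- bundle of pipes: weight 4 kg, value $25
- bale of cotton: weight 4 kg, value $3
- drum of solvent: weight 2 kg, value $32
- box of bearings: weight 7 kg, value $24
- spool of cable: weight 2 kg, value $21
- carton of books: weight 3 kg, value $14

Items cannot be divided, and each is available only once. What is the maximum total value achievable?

Check high-value combinations within 21 kg:
- crate of tools+bundle of pipes+drum of solvent+box of bearings+spool of cable: weight 5+4+2+7+2=20, value 40+25+32+24+21=142
- crate of tools+bundle of pipes+bale of cotton+drum of solvent+spool of cable+carton of books: weight 5+4+4+2+2+3=20, value 40+25+3+32+21+14=135
- crate of tools+bundle of pipes+drum of solvent+box of bearings+carton of books: weight 5+4+2+7+3=21, value 40+25+32+24+14=135
- pallet of tiles+crate of tools+drum of solvent+spool of cable+carton of books: weight 9+5+2+2+3=21, value 26+40+32+21+14=133
- crate of tools+bundle of pipes+drum of solvent+spool of cable+carton of books: weight 5+4+2+2+3=16, value 40+25+32+21+14=132
Best: $142.

$142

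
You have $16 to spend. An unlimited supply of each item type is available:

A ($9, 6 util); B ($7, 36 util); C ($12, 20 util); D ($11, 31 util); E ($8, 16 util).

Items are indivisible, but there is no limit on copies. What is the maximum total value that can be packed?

72 util

Best value-per-unit is B at 36/7, and filling with it alone uses cost 2×7=14. No mix of the others beats 2×36 = 72.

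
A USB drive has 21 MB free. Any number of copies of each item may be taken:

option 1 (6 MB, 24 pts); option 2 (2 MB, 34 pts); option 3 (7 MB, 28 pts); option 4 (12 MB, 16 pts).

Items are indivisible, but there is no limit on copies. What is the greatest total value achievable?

Best value-per-unit is option 2 at 34/2, and filling with it alone uses size 10×2=20. No mix of the others beats 10×34 = 340.

340 pts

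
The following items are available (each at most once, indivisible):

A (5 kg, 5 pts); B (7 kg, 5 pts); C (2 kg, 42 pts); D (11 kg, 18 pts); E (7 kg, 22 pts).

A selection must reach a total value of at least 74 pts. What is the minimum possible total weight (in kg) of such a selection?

20

Subsets with value ≥ 74, sorted by total weight:
- C+D+E: weight 20, value 82
- A+B+C+E: weight 21, value 74
Minimum weight: 20 kg.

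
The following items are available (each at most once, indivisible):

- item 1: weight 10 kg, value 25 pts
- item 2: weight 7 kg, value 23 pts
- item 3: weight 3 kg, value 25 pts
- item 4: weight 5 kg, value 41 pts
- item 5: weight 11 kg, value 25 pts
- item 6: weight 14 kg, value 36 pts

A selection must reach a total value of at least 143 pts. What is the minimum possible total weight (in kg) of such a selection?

39

Subsets with value ≥ 143, sorted by total weight:
- item 1+item 2+item 3+item 4+item 6: weight 39, value 150
- item 2+item 3+item 4+item 5+item 6: weight 40, value 150
- item 1+item 3+item 4+item 5+item 6: weight 43, value 152
- item 1+item 2+item 4+item 5+item 6: weight 47, value 150
Minimum weight: 39 kg.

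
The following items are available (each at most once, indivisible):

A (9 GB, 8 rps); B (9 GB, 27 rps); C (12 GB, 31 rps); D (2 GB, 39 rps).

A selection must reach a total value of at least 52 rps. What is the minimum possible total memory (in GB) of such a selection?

Subsets with value ≥ 52, sorted by total memory:
- B+D: memory 11, value 66
- C+D: memory 14, value 70
- A+B+D: memory 20, value 74
- B+C: memory 21, value 58
Minimum memory: 11 GB.

11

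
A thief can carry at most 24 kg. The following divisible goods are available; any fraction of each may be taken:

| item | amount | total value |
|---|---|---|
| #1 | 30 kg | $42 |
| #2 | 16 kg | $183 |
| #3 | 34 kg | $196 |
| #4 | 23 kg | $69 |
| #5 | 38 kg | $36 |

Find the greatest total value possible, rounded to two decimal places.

Take in order of value per unit:
- #2 (183/16 per unit): all 16 → value 183, running total 183.00
- #3 (196/34 per unit): 8 of 34 → value 8×196/34 = 46.1176, running total 229.12
Total 229.12.

229.12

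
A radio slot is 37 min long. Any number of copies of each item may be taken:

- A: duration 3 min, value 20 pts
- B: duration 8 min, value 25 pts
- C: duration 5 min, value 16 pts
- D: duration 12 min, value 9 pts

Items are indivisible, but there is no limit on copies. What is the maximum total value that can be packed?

Best value-per-unit is A at 20/3, and filling with it alone uses duration 12×3=36. No mix of the others beats 12×20 = 240.

240 pts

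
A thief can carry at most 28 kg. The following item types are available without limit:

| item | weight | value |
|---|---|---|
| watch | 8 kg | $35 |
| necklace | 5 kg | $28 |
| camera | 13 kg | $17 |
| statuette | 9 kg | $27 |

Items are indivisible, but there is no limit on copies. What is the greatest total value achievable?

$147

Best value-per-unit is necklace at 28/5; filling with it alone gives 5×28 = 140.
Optimal mix: 1×watch + 4×necklace → weight 28, value 147.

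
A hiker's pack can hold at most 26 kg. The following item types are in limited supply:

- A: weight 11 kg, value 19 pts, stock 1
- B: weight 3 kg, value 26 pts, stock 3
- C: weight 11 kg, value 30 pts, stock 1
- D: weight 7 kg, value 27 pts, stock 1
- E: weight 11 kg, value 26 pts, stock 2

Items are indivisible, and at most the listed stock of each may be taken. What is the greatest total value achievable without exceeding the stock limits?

Best selections within weight 26 and stock limits:
- 2×B + 1×C + 1×D: weight 24, value 109
- 3×B + 1×C: weight 20, value 108
- 3×B + 1×D: weight 16, value 105
- 2×B + 1×D + 1×E: weight 24, value 105
Best: 109 pts.

109 pts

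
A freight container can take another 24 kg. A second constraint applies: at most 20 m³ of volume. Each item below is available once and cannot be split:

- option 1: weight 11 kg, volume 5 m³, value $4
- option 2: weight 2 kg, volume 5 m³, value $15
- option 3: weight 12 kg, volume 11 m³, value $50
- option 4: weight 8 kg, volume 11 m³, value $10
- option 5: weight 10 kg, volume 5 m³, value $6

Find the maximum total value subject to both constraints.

Feasible sets respecting both limits:
- option 2+option 3: weight 14, volume 16, value 65
- option 3+option 5: weight 22, volume 16, value 56
- option 1+option 3: weight 23, volume 16, value 54
- option 3: weight 12, volume 11, value 50
Best: $65.

$65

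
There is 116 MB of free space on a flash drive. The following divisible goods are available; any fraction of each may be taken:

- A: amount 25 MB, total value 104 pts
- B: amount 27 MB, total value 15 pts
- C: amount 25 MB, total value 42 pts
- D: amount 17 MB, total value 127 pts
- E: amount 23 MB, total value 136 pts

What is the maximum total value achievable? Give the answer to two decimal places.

423.44

Take in order of value per unit:
- D (127/17 per unit): all 17 → value 127, running total 127.00
- E (136/23 per unit): all 23 → value 136, running total 263.00
- A (104/25 per unit): all 25 → value 104, running total 367.00
- C (42/25 per unit): all 25 → value 42, running total 409.00
- B (15/27 per unit): 26 of 27 → value 26×15/27 = 14.4444, running total 423.44
Total 423.44.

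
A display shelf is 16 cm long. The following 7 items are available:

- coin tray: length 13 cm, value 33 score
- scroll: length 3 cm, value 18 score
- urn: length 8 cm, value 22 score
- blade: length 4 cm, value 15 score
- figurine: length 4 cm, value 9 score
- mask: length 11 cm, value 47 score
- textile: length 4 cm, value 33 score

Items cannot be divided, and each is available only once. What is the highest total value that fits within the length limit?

This is a 0/1 knapsack; check combinations near the capacity.
- mask+textile: length 11+4=15, value 47+33=80
- scroll+blade+figurine+textile: length 3+4+4+4=15, value 18+15+9+33=75
- scroll+urn+textile: length 3+8+4=15, value 18+22+33=73
- urn+blade+textile: length 8+4+4=16, value 22+15+33=70
Best: 80 score.

80 score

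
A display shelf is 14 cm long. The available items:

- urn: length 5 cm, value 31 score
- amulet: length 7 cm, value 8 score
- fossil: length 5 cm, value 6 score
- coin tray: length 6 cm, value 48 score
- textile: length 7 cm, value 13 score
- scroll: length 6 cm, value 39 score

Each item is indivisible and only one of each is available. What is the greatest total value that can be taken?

This is a 0/1 knapsack; check combinations near the capacity.
- coin tray+scroll: length 6+6=12, value 48+39=87
- urn+coin tray: length 5+6=11, value 31+48=79
- urn+scroll: length 5+6=11, value 31+39=70
Best: 87 score.

87 score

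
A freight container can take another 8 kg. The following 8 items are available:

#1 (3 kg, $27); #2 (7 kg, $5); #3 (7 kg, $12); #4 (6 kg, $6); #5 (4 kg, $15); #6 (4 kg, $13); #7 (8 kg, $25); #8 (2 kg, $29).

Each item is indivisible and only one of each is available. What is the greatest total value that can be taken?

Check high-value combinations within 8 kg:
- #1+#8: weight 3+2=5, value 27+29=56
- #5+#8: weight 4+2=6, value 15+29=44
- #6+#8: weight 4+2=6, value 13+29=42
Best: $56.

$56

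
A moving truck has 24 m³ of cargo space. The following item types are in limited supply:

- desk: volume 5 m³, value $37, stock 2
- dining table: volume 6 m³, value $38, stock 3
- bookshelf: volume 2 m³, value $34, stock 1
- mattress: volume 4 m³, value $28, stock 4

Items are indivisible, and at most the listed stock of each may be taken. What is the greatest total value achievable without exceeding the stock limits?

Top feasible selections:
- 2×desk + 1×bookshelf + 3×mattress: volume 24, value 192
- 1×dining table + 1×bookshelf + 4×mattress: volume 24, value 184
- 2×desk + 2×dining table + 1×bookshelf: volume 24, value 184
Best: $192.

$192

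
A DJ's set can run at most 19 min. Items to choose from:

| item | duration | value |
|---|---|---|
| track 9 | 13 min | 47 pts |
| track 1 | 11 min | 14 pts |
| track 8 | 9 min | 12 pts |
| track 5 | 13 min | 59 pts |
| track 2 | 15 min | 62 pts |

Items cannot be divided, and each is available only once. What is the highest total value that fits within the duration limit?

62 pts

Check high-value combinations within 19 min:
- track 2: duration 15, value 62
- track 5: duration 13, value 59
- track 9: duration 13, value 47
- track 1: duration 11, value 14
Best: 62 pts.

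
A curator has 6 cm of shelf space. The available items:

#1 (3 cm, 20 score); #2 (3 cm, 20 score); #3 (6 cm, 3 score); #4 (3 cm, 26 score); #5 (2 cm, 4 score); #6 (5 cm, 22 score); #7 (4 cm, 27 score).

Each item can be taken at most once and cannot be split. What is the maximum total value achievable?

Check high-value combinations within 6 cm:
- #1+#4: length 3+3=6, value 20+26=46
- #2+#4: length 3+3=6, value 20+26=46
- #1+#2: length 3+3=6, value 20+20=40
- #5+#7: length 2+4=6, value 4+27=31
Best: 46 score.

46 score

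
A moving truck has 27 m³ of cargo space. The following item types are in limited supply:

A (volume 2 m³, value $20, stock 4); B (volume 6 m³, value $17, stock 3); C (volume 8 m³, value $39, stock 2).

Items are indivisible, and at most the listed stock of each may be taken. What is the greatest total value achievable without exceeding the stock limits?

$158

Top feasible selections:
- 4×A + 2×C: volume 24, value 158
- 3×A + 2×C: volume 22, value 138
- 4×A + 1×B + 1×C: volume 22, value 136
Best: $158.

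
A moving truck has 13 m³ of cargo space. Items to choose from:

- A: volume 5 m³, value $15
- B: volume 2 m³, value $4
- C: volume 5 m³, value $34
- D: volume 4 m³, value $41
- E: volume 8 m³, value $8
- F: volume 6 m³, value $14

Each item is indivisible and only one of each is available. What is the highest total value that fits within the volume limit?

This is a 0/1 knapsack; check combinations near the capacity.
- B+C+D: volume 2+5+4=11, value 4+34+41=79
- C+D: volume 5+4=9, value 34+41=75
- A+B+D: volume 5+2+4=11, value 15+4+41=60
- B+D+F: volume 2+4+6=12, value 4+41+14=59
- A+D: volume 5+4=9, value 15+41=56
Best: $79.

$79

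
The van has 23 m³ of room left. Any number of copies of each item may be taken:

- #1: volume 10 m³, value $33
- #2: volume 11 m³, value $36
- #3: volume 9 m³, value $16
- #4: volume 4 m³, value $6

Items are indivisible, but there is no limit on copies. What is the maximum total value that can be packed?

$72

Best value-per-unit is #1 at 33/10; filling with it alone gives 2×33 = 66.
Optimal mix: 2×#2 → volume 22, value 72.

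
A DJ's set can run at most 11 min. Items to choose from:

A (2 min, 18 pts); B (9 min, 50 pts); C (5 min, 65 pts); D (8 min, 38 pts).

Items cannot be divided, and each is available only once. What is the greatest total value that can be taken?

Check high-value combinations within 11 min:
- A+C: duration 2+5=7, value 18+65=83
- A+B: duration 2+9=11, value 18+50=68
- C: duration 5, value 65
- A+D: duration 2+8=10, value 18+38=56
Best: 83 pts.

83 pts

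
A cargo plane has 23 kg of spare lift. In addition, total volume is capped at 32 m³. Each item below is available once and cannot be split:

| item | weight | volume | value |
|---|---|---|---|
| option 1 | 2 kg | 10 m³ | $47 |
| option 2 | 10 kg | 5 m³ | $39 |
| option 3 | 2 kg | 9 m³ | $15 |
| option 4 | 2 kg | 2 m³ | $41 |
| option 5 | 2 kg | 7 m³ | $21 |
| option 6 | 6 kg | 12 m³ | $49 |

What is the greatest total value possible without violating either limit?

$176

Feasible sets respecting both limits:
- option 1+option 2+option 4+option 6: weight 20, volume 29, value 176
- option 1+option 4+option 5+option 6: weight 12, volume 31, value 158
- option 2+option 4+option 5+option 6: weight 20, volume 26, value 150
Best: $176.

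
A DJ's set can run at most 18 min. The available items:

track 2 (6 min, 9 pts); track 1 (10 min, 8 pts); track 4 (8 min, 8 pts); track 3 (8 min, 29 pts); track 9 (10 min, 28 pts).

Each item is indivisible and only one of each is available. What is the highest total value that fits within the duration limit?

57 pts

Check high-value combinations within 18 min:
- track 3+track 9: duration 8+10=18, value 29+28=57
- track 2+track 3: duration 6+8=14, value 9+29=38
- track 4+track 3: duration 8+8=16, value 8+29=37
- track 2+track 9: duration 6+10=16, value 9+28=37
- track 1+track 3: duration 10+8=18, value 8+29=37
Best: 57 pts.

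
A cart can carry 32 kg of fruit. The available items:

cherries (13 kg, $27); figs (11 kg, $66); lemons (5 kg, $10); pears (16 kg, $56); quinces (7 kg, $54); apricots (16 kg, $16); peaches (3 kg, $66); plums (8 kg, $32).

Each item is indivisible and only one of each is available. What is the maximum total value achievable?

Check high-value combinations within 32 kg:
- figs+quinces+peaches+plums: weight 11+7+3+8=29, value 66+54+66+32=218
- figs+lemons+quinces+peaches: weight 11+5+7+3=26, value 66+10+54+66=196
- figs+pears+peaches: weight 11+16+3=30, value 66+56+66=188
- figs+quinces+peaches: weight 11+7+3=21, value 66+54+66=186
Best: $218.

$218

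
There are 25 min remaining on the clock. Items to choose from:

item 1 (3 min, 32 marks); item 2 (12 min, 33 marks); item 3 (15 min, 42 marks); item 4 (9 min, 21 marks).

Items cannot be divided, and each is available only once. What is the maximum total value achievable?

This is a 0/1 knapsack; check combinations near the capacity.
- item 1+item 2+item 4: time 3+12+9=24, value 32+33+21=86
- item 1+item 3: time 3+15=18, value 32+42=74
- item 1+item 2: time 3+12=15, value 32+33=65
- item 3+item 4: time 15+9=24, value 42+21=63
Best: 86 marks.

86 marks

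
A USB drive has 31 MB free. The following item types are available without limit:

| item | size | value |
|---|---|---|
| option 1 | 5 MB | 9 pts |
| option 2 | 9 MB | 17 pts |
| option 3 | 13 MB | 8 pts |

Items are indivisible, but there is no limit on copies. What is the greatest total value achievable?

54 pts

Best value-per-unit is option 2 at 17/9; filling with it alone gives 3×17 = 51.
Optimal mix: 6×option 1 → size 30, value 54.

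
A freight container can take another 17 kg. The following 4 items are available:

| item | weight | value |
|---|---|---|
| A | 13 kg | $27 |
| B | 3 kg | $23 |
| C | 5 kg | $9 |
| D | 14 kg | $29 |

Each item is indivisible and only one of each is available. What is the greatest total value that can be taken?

This is a 0/1 knapsack; check combinations near the capacity.
- B+D: weight 3+14=17, value 23+29=52
- A+B: weight 13+3=16, value 27+23=50
- B+C: weight 3+5=8, value 23+9=32
Best: $52.

$52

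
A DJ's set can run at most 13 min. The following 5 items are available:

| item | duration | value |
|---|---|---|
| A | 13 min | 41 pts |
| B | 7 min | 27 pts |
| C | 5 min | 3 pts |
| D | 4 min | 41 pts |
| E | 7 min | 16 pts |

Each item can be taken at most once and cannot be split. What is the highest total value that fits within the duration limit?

Check high-value combinations within 13 min:
- B+D: duration 7+4=11, value 27+41=68
- D+E: duration 4+7=11, value 41+16=57
- C+D: duration 5+4=9, value 3+41=44
- D: duration 4, value 41
- A: duration 13, value 41
Best: 68 pts.

68 pts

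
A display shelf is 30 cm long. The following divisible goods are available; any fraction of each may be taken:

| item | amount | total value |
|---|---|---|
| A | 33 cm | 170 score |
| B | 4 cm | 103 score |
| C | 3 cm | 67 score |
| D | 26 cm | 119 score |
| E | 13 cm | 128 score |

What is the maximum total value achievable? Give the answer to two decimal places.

349.52

Take in order of value per unit:
- B (103/4 per unit): all 4 → value 103, running total 103.00
- C (67/3 per unit): all 3 → value 67, running total 170.00
- E (128/13 per unit): all 13 → value 128, running total 298.00
- A (170/33 per unit): 10 of 33 → value 10×170/33 = 51.5152, running total 349.52
Total 349.52.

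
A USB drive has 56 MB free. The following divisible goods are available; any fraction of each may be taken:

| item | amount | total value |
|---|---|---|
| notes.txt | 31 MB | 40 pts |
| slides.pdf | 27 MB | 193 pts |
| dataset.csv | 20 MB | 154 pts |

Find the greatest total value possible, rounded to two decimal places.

358.61

Take in order of value per unit:
- dataset.csv (154/20 per unit): all 20 → value 154, running total 154.00
- slides.pdf (193/27 per unit): all 27 → value 193, running total 347.00
- notes.txt (40/31 per unit): 9 of 31 → value 9×40/31 = 11.6129, running total 358.61
Total 358.61.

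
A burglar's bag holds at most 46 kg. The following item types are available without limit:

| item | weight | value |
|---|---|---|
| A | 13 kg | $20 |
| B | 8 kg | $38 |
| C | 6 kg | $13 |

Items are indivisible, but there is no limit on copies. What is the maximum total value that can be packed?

Best value-per-unit is B at 38/8; filling with it alone gives 5×38 = 190.
Optimal mix: 5×B + 1×C → weight 46, value 203.

$203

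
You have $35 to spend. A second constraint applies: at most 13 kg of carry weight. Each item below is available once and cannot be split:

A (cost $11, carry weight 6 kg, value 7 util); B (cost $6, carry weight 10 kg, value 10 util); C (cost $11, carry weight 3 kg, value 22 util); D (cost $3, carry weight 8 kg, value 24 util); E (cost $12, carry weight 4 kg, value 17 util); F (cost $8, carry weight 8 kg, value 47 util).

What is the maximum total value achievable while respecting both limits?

Feasible sets respecting both limits:
- C+F: cost 19, carry weight 11, value 69
- E+F: cost 20, carry weight 12, value 64
- F: cost 8, carry weight 8, value 47
Best: 69 util.

69 util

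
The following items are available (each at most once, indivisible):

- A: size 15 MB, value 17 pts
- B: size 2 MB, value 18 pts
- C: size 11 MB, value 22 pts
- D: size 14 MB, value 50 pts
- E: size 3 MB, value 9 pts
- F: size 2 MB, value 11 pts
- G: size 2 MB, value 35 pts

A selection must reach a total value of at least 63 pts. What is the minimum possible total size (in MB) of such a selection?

6

Subsets with value ≥ 63, sorted by total size:
- B+F+G: size 6, value 64
- B+E+F+G: size 9, value 73
- B+C+G: size 15, value 75
- C+F+G: size 15, value 68
Minimum size: 6 MB.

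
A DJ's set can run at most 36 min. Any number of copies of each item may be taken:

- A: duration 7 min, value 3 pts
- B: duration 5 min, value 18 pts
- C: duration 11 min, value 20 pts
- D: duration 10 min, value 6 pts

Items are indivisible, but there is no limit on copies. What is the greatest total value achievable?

126 pts

Best value-per-unit is B at 18/5, and filling with it alone uses duration 7×5=35. No mix of the others beats 7×18 = 126.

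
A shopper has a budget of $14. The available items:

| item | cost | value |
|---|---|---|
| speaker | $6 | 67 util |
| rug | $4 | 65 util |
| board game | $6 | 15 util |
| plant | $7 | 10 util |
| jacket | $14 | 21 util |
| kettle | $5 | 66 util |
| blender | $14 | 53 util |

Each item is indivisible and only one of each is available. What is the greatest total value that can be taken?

133 util

Check high-value combinations within $14:
- speaker+kettle: cost 6+5=11, value 67+66=133
- speaker+rug: cost 6+4=10, value 67+65=132
- rug+kettle: cost 4+5=9, value 65+66=131
- speaker+board game: cost 6+6=12, value 67+15=82
- board game+kettle: cost 6+5=11, value 15+66=81
Best: 133 util.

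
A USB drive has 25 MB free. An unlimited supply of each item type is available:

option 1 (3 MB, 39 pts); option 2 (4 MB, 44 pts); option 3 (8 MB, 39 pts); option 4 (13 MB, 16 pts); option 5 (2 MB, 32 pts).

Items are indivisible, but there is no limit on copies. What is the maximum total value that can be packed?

391 pts

Best value-per-unit is option 5 at 32/2; filling with it alone gives 12×32 = 384.
Optimal mix: 1×option 1 + 11×option 5 → size 25, value 391.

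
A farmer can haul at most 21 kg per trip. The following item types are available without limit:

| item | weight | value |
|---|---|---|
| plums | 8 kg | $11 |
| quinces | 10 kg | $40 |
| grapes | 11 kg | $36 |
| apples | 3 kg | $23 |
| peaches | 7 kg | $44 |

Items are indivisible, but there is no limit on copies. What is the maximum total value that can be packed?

Best value-per-unit is apples at 23/3, and filling with it alone uses weight 7×3=21. No mix of the others beats 7×23 = 161.

$161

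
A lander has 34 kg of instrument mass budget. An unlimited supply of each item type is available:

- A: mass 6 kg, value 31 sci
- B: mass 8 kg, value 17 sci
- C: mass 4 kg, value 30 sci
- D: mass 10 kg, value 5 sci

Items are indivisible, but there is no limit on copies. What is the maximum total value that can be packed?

241 sci

Best value-per-unit is C at 30/4; filling with it alone gives 8×30 = 240.
Optimal mix: 1×A + 7×C → mass 34, value 241.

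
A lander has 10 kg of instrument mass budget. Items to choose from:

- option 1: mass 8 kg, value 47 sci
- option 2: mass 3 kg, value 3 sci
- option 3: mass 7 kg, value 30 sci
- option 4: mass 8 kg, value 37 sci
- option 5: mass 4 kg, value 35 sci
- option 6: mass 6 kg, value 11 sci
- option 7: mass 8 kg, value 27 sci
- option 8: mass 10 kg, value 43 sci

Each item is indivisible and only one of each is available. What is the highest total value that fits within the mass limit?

Check high-value combinations within 10 kg:
- option 1: mass 8, value 47
- option 5+option 6: mass 4+6=10, value 35+11=46
- option 8: mass 10, value 43
Best: 47 sci.

47 sci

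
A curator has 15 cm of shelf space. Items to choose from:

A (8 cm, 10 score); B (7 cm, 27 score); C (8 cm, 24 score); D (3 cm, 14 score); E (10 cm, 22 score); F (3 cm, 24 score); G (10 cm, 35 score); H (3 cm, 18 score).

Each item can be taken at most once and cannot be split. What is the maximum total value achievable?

69 score

This is a 0/1 knapsack; check combinations near the capacity.
- B+F+H: length 7+3+3=13, value 27+24+18=69
- C+F+H: length 8+3+3=14, value 24+24+18=66
- B+D+F: length 7+3+3=13, value 27+14+24=65
Best: 69 score.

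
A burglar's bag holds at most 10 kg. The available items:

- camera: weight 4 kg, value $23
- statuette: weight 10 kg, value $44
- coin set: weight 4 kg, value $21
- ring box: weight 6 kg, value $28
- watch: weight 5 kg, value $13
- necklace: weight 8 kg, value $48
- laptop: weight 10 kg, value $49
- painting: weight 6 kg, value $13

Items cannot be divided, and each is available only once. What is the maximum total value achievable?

This is a 0/1 knapsack; check combinations near the capacity.
- camera+ring box: weight 4+6=10, value 23+28=51
- coin set+ring box: weight 4+6=10, value 21+28=49
- laptop: weight 10, value 49
- necklace: weight 8, value 48
Best: $51.

$51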